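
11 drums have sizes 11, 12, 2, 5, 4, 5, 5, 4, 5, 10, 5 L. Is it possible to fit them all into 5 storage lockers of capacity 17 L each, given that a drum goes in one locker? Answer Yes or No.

A valid assignment using 5 storage lockers:
  locker 1: 12 + 5 = 17
  locker 2: 11 + 5 = 16
  locker 3: 10 + 5 + 2 = 17
  locker 4: 5 + 5 + 4 = 14
  locker 5: 4 = 4
Every load is within 17 L, so 5 storage lockers suffice.

Yes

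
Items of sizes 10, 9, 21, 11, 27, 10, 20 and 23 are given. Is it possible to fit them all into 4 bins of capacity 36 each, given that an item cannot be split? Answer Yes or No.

A valid assignment using 4 bins:
  bin 1: 27 + 9 = 36
  bin 2: 23 + 11 = 34
  bin 3: 21 + 10 = 31
  bin 4: 20 + 10 = 30
Every load is within 36, so 4 bins suffice.

Yes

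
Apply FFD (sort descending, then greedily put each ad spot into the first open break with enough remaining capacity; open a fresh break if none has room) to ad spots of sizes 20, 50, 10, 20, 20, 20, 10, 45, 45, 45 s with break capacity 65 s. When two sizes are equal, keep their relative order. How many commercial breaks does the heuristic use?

5

Sorted descending: 50, 45, 45, 45, 20, 20, 20, 20, 10, 10.
  50 → break 1 (new)  [load 50/65]
  45 → break 2 (new)  [load 45/65]
  45 → break 3 (new)  [load 45/65]
  45 → break 4 (new)  [load 45/65]
  20 → break 2  [load 65/65]
  20 → break 3  [load 65/65]
  20 → break 4  [load 65/65]
  20 → break 5 (new)  [load 20/65]
  10 → break 1  [load 60/65]
  10 → break 5  [load 30/65]
5 commercial breaks opened.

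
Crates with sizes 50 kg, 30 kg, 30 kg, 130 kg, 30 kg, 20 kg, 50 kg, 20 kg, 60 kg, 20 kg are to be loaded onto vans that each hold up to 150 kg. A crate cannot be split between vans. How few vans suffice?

Total = 130 + 60 + 50 + 50 + 30 + 30 + 30 + 20 + 20 + 20 = 440 kg.
Lower bound: ⌈440/150⌉ = 3 vans.
A packing using 3 vans:
  van 1: 130 + 20 = 150
  van 2: 60 + 50 + 30 = 140
  van 3: 50 + 30 + 30 + 20 + 20 = 150
This matches the lower bound, so 3 is optimal.

3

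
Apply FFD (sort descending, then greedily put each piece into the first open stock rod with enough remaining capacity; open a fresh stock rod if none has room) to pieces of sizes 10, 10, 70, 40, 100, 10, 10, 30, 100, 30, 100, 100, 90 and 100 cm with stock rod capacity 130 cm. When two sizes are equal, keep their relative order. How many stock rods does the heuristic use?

Sorted descending: 100, 100, 100, 100, 100, 90, 70, 40, 30, 30, 10, 10, 10, 10.
  100 → stock rod 1 (new)  [load 100/130]
  100 → stock rod 2 (new)  [load 100/130]
  100 → stock rod 3 (new)  [load 100/130]
  100 → stock rod 4 (new)  [load 100/130]
  100 → stock rod 5 (new)  [load 100/130]
  90 → stock rod 6 (new)  [load 90/130]
  70 → stock rod 7 (new)  [load 70/130]
  40 → stock rod 6  [load 130/130]
  30 → stock rod 1  [load 130/130]
  30 → stock rod 2  [load 130/130]
  10 → stock rod 3  [load 110/130]
  10 → stock rod 3  [load 120/130]
  10 → stock rod 3  [load 130/130]
  10 → stock rod 4  [load 110/130]
7 stock rods opened.

7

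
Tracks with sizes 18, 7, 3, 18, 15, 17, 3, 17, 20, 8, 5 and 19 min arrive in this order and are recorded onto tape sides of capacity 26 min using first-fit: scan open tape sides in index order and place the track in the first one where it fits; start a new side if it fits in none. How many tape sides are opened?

  18 → side 1 (new)  [load 18/26]
  7 → side 1  [load 25/26]
  3 → side 2 (new)  [load 3/26]
  18 → side 2  [load 21/26]
  15 → side 3 (new)  [load 15/26]
  17 → side 4 (new)  [load 17/26]
  3 → side 2  [load 24/26]
  17 → side 5 (new)  [load 17/26]
  20 → side 6 (new)  [load 20/26]
  8 → side 3  [load 23/26]
  5 → side 4  [load 22/26]
  19 → side 7 (new)  [load 19/26]
7 tape sides opened.

7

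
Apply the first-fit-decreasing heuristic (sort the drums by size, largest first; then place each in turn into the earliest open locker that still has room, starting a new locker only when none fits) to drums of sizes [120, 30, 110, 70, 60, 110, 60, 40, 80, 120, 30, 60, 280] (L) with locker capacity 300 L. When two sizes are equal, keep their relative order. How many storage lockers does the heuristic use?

Sorted descending: 280, 120, 120, 110, 110, 80, 70, 60, 60, 60, 40, 30, 30.
  280 → locker 1 (new)  [load 280/300]
  120 → locker 2 (new)  [load 120/300]
  120 → locker 2  [load 240/300]
  110 → locker 3 (new)  [load 110/300]
  110 → locker 3  [load 220/300]
  80 → locker 3  [load 300/300]
  70 → locker 4 (new)  [load 70/300]
  60 → locker 2  [load 300/300]
  60 → locker 4  [load 130/300]
  60 → locker 4  [load 190/300]
  40 → locker 4  [load 230/300]
  30 → locker 4  [load 260/300]
  30 → locker 4  [load 290/300]
4 storage lockers opened.

4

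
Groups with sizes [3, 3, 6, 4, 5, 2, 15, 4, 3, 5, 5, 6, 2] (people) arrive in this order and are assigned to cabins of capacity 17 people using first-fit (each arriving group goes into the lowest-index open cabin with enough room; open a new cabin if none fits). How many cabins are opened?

4

  3 → cabin 1 (new)  [load 3/17]
  3 → cabin 1  [load 6/17]
  6 → cabin 1  [load 12/17]
  4 → cabin 1  [load 16/17]
  5 → cabin 2 (new)  [load 5/17]
  2 → cabin 2  [load 7/17]
  15 → cabin 3 (new)  [load 15/17]
  4 → cabin 2  [load 11/17]
  3 → cabin 2  [load 14/17]
  5 → cabin 4 (new)  [load 5/17]
  5 → cabin 4  [load 10/17]
  6 → cabin 4  [load 16/17]
  2 → cabin 2  [load 16/17]
4 cabins opened.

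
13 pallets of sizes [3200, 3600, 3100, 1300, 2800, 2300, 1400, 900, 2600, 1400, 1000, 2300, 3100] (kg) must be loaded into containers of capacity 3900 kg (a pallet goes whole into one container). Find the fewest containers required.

Total = 3600 + 3200 + 3100 + 3100 + 2800 + 2600 + 2300 + 2300 + 1400 + 1400 + 1300 + 1000 + 900 = 29000 kg.
Lower bound: ⌈29000/3900⌉ = 8 containers.
A packing using 9 containers:
  container 1: 3600 = 3600
  container 2: 3200 = 3200
  container 3: 3100 = 3100
  container 4: 3100 = 3100
  container 5: 2800 + 1000 = 3800
  container 6: 2600 + 1300 = 3900
  container 7: 2300 + 1400 = 3700
  container 8: 2300 + 1400 = 3700
  container 9: 900 = 900
No arrangement into 8 containers stays within capacity, so 9 is optimal.

9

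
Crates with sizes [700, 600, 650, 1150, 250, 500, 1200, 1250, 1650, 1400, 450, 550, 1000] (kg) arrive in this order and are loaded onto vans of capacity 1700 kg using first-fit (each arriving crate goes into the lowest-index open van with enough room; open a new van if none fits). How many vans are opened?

8

  700 → van 1 (new)  [load 700/1700]
  600 → van 1  [load 1300/1700]
  650 → van 2 (new)  [load 650/1700]
  1150 → van 3 (new)  [load 1150/1700]
  250 → van 1  [load 1550/1700]
  500 → van 2  [load 1150/1700]
  1200 → van 4 (new)  [load 1200/1700]
  1250 → van 5 (new)  [load 1250/1700]
  1650 → van 6 (new)  [load 1650/1700]
  1400 → van 7 (new)  [load 1400/1700]
  450 → van 2  [load 1600/1700]
  550 → van 3  [load 1700/1700]
  1000 → van 8 (new)  [load 1000/1700]
8 vans opened.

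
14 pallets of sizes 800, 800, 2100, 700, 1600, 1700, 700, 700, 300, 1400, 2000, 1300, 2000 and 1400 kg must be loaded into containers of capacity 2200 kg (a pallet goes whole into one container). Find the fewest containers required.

Total = 2100 + 2000 + 2000 + 1700 + 1600 + 1400 + 1400 + 1300 + 800 + 800 + 700 + 700 + 700 + 300 = 17500 kg.
Lower bound: ⌈17500/2200⌉ = 8 containers.
A packing using 9 containers:
  container 1: 2100 = 2100
  container 2: 2000 = 2000
  container 3: 2000 = 2000
  container 4: 1700 + 300 = 2000
  container 5: 1600 = 1600
  container 6: 1400 + 800 = 2200
  container 7: 1400 + 800 = 2200
  container 8: 1300 + 700 = 2000
  container 9: 700 + 700 = 1400
No arrangement into 8 containers stays within capacity, so 9 is optimal.

9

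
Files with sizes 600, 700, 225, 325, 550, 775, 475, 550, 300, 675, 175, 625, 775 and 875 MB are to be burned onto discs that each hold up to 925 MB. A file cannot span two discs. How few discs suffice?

Total = 875 + 775 + 775 + 700 + 675 + 625 + 600 + 550 + 550 + 475 + 325 + 300 + 225 + 175 = 7625 MB.
Lower bound: ⌈7625/925⌉ = 9 discs.
Also, 10 files each exceed 925/2 MB, and no two of those can share a disc, so at least 10 discs are needed.
A packing using 10 discs:
  disc 1: 875 = 875
  disc 2: 775 = 775
  disc 3: 775 = 775
  disc 4: 700 + 225 = 925
  disc 5: 675 + 175 = 850
  disc 6: 625 + 300 = 925
  disc 7: 600 + 325 = 925
  disc 8: 550 = 550
  disc 9: 550 = 550
  disc 10: 475 = 475
This matches the lower bound, so 10 is optimal.

10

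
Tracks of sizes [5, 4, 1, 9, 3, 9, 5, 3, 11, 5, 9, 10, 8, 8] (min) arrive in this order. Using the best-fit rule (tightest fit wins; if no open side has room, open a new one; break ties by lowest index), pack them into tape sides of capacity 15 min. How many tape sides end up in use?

8

  5 → side 1 (new)  [load 5/15]
  4 → side 1  [load 9/15]
  1 → side 1  [load 10/15]
  9 → side 2 (new)  [load 9/15]
  3 → side 1  [load 13/15]
  9 → side 3 (new)  [load 9/15]
  5 → side 2  [load 14/15]
  3 → side 3  [load 12/15]
  11 → side 4 (new)  [load 11/15]
  5 → side 5 (new)  [load 5/15]
  9 → side 5  [load 14/15]
  10 → side 6 (new)  [load 10/15]
  8 → side 7 (new)  [load 8/15]
  8 → side 8 (new)  [load 8/15]
8 tape sides opened.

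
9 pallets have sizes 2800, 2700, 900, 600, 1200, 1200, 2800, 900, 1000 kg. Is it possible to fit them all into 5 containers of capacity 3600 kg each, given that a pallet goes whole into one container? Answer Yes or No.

Yes

A valid assignment using 5 containers:
  container 1: 2800 + 600 = 3400
  container 2: 2800 = 2800
  container 3: 2700 + 900 = 3600
  container 4: 1200 + 1200 + 1000 = 3400
  container 5: 900 = 900
Every load is within 3600 kg, so 5 containers suffice.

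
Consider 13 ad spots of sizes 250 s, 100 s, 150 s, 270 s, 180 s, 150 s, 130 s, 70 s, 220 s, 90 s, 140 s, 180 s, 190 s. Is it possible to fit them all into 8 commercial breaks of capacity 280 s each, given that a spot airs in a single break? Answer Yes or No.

Total = 2120 s; ⌈2120/280⌉ = 8.
The bound of 8 does not rule out 8, but exhaustive search shows no assignment into 8 commercial breaks of capacity 280 s exists — the minimum is 9.

No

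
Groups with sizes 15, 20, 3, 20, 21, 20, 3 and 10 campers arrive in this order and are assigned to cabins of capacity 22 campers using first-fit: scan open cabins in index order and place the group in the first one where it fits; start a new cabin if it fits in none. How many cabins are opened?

  15 → cabin 1 (new)  [load 15/22]
  20 → cabin 2 (new)  [load 20/22]
  3 → cabin 1  [load 18/22]
  20 → cabin 3 (new)  [load 20/22]
  21 → cabin 4 (new)  [load 21/22]
  20 → cabin 5 (new)  [load 20/22]
  3 → cabin 1  [load 21/22]
  10 → cabin 6 (new)  [load 10/22]
6 cabins opened.

6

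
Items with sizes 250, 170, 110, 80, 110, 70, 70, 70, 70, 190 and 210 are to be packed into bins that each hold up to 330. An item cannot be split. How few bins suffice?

5

Total = 250 + 210 + 190 + 170 + 110 + 110 + 80 + 70 + 70 + 70 + 70 = 1400.
Lower bound: ⌈1400/330⌉ = 5 bins.
A packing using 5 bins:
  bin 1: 250 + 80 = 330
  bin 2: 210 + 110 = 320
  bin 3: 190 + 110 = 300
  bin 4: 170 + 70 + 70 = 310
  bin 5: 70 + 70 = 140
This matches the lower bound, so 5 is optimal.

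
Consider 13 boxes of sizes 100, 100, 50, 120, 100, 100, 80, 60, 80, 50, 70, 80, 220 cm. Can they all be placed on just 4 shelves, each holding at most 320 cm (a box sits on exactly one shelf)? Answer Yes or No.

Yes

A valid assignment using 4 shelves:
  shelf 1: 220 + 100 = 320
  shelf 2: 120 + 100 + 100 = 320
  shelf 3: 100 + 80 + 80 + 60 = 320
  shelf 4: 80 + 70 + 50 + 50 = 250
Every load is within 320 cm, so 4 shelves suffice.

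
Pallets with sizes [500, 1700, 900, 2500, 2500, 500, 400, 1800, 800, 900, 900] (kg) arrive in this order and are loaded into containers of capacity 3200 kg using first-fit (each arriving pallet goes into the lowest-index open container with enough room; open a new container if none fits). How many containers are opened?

  500 → container 1 (new)  [load 500/3200]
  1700 → container 1  [load 2200/3200]
  900 → container 1  [load 3100/3200]
  2500 → container 2 (new)  [load 2500/3200]
  2500 → container 3 (new)  [load 2500/3200]
  500 → container 2  [load 3000/3200]
  400 → container 3  [load 2900/3200]
  1800 → container 4 (new)  [load 1800/3200]
  800 → container 4  [load 2600/3200]
  900 → container 5 (new)  [load 900/3200]
  900 → container 5  [load 1800/3200]
5 containers opened.

5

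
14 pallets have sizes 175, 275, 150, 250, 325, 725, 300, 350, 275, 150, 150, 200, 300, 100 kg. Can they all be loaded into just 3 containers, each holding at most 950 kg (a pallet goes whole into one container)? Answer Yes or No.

No

Total = 3725 kg; ⌈3725/950⌉ = 4.
At least 4 containers are required, but only 3 are allowed.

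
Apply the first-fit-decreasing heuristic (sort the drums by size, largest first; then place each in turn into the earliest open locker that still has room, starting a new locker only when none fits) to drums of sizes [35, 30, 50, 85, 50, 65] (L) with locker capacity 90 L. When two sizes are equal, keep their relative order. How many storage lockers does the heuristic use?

4

Sorted descending: 85, 65, 50, 50, 35, 30.
  85 → locker 1 (new)  [load 85/90]
  65 → locker 2 (new)  [load 65/90]
  50 → locker 3 (new)  [load 50/90]
  50 → locker 4 (new)  [load 50/90]
  35 → locker 3  [load 85/90]
  30 → locker 4  [load 80/90]
4 storage lockers opened.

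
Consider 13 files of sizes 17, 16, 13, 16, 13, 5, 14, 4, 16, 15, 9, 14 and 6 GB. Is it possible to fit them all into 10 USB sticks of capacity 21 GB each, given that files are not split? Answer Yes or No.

A valid assignment using 10 USB sticks:
  USB stick 1: 17 + 4 = 21
  USB stick 2: 16 + 5 = 21
  USB stick 3: 16 = 16
  USB stick 4: 16 = 16
  USB stick 5: 15 + 6 = 21
  USB stick 6: 14 = 14
  USB stick 7: 14 = 14
  USB stick 8: 13 = 13
  USB stick 9: 13 = 13
  USB stick 10: 9 = 9
Every load is within 21 GB, so 10 USB sticks suffice.

Yes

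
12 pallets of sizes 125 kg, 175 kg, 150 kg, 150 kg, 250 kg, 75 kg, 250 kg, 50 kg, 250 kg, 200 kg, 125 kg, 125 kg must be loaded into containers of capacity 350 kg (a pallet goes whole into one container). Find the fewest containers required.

Total = 250 + 250 + 250 + 200 + 175 + 150 + 150 + 125 + 125 + 125 + 75 + 50 = 1925 kg.
Lower bound: ⌈1925/350⌉ = 6 containers.
A packing using 7 containers:
  container 1: 250 + 75 = 325
  container 2: 250 + 50 = 300
  container 3: 250 = 250
  container 4: 200 + 150 = 350
  container 5: 175 + 150 = 325
  container 6: 125 + 125 = 250
  container 7: 125 = 125
No arrangement into 6 containers stays within capacity, so 7 is optimal.

7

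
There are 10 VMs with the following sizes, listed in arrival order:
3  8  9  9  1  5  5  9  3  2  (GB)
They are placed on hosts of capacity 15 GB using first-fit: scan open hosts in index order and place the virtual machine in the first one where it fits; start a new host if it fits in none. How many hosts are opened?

  3 → host 1 (new)  [load 3/15]
  8 → host 1  [load 11/15]
  9 → host 2 (new)  [load 9/15]
  9 → host 3 (new)  [load 9/15]
  1 → host 1  [load 12/15]
  5 → host 2  [load 14/15]
  5 → host 3  [load 14/15]
  9 → host 4 (new)  [load 9/15]
  3 → host 1  [load 15/15]
  2 → host 4  [load 11/15]
4 hosts opened.

4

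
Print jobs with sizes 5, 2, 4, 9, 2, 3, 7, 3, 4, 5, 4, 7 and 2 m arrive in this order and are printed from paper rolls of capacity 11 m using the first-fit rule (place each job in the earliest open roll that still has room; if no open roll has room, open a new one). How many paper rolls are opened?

  5 → roll 1 (new)  [load 5/11]
  2 → roll 1  [load 7/11]
  4 → roll 1  [load 11/11]
  9 → roll 2 (new)  [load 9/11]
  2 → roll 2  [load 11/11]
  3 → roll 3 (new)  [load 3/11]
  7 → roll 3  [load 10/11]
  3 → roll 4 (new)  [load 3/11]
  4 → roll 4  [load 7/11]
  5 → roll 5 (new)  [load 5/11]
  4 → roll 4  [load 11/11]
  7 → roll 6 (new)  [load 7/11]
  2 → roll 5  [load 7/11]
6 paper rolls opened.

6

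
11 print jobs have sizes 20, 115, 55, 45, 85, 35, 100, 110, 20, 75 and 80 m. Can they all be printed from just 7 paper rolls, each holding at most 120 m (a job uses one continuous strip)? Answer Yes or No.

A valid assignment using 7 paper rolls:
  roll 1: 115 = 115
  roll 2: 110 = 110
  roll 3: 100 + 20 = 120
  roll 4: 85 + 35 = 120
  roll 5: 80 + 20 = 100
  roll 6: 75 + 45 = 120
  roll 7: 55 = 55
Every load is within 120 m, so 7 paper rolls suffice.

Yes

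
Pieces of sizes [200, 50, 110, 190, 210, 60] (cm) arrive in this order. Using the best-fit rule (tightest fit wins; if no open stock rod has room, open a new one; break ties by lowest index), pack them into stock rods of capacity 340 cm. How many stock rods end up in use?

  200 → stock rod 1 (new)  [load 200/340]
  50 → stock rod 1  [load 250/340]
  110 → stock rod 2 (new)  [load 110/340]
  190 → stock rod 2  [load 300/340]
  210 → stock rod 3 (new)  [load 210/340]
  60 → stock rod 1  [load 310/340]
3 stock rods opened.

3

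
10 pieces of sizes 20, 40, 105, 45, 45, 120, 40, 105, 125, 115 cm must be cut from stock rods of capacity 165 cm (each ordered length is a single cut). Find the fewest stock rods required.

5

Total = 125 + 120 + 115 + 105 + 105 + 45 + 45 + 40 + 40 + 20 = 760 cm.
Lower bound: ⌈760/165⌉ = 5 stock rods.
A packing using 5 stock rods:
  stock rod 1: 125 + 40 = 165
  stock rod 2: 120 + 45 = 165
  stock rod 3: 115 + 45 = 160
  stock rod 4: 105 + 40 + 20 = 165
  stock rod 5: 105 = 105
This matches the lower bound, so 5 is optimal.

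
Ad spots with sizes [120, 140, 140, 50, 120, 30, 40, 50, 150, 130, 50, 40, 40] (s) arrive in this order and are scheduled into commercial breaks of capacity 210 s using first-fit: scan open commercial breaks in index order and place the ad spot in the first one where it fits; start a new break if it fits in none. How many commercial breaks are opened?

6

  120 → break 1 (new)  [load 120/210]
  140 → break 2 (new)  [load 140/210]
  140 → break 3 (new)  [load 140/210]
  50 → break 1  [load 170/210]
  120 → break 4 (new)  [load 120/210]
  30 → break 1  [load 200/210]
  40 → break 2  [load 180/210]
  50 → break 3  [load 190/210]
  150 → break 5 (new)  [load 150/210]
  130 → break 6 (new)  [load 130/210]
  50 → break 4  [load 170/210]
  40 → break 4  [load 210/210]
  40 → break 5  [load 190/210]
6 commercial breaks opened.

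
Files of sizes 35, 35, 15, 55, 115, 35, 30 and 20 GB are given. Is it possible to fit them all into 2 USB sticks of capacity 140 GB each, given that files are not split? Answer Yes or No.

No

Total = 340 GB; ⌈340/140⌉ = 3.
At least 3 USB sticks are required, but only 2 are allowed.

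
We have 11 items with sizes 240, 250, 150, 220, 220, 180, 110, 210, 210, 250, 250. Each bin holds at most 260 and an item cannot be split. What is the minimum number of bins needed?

10

Total = 250 + 250 + 250 + 240 + 220 + 220 + 210 + 210 + 180 + 150 + 110 = 2290.
Lower bound: ⌈2290/260⌉ = 9 bins.
Also, 10 items each exceed 130, and no two of those can share a bin, so at least 10 bins are needed.
A packing using 10 bins:
  bin 1: 250 = 250
  bin 2: 250 = 250
  bin 3: 250 = 250
  bin 4: 240 = 240
  bin 5: 220 = 220
  bin 6: 220 = 220
  bin 7: 210 = 210
  bin 8: 210 = 210
  bin 9: 180 = 180
  bin 10: 150 + 110 = 260
This matches the lower bound, so 10 is optimal.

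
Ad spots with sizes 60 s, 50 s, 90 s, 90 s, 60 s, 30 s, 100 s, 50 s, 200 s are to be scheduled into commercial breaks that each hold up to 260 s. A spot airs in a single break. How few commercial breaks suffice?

Total = 200 + 100 + 90 + 90 + 60 + 60 + 50 + 50 + 30 = 730 s.
Lower bound: ⌈730/260⌉ = 3 commercial breaks.
A packing using 3 commercial breaks:
  break 1: 200 + 60 = 260
  break 2: 100 + 90 + 60 = 250
  break 3: 90 + 50 + 50 + 30 = 220
This matches the lower bound, so 3 is optimal.

3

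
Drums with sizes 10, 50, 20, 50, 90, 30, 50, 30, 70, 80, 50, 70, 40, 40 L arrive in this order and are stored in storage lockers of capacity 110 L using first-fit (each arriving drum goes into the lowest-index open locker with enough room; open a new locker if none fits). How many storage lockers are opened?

7

  10 → locker 1 (new)  [load 10/110]
  50 → locker 1  [load 60/110]
  20 → locker 1  [load 80/110]
  50 → locker 2 (new)  [load 50/110]
  90 → locker 3 (new)  [load 90/110]
  30 → locker 1  [load 110/110]
  50 → locker 2  [load 100/110]
  30 → locker 4 (new)  [load 30/110]
  70 → locker 4  [load 100/110]
  80 → locker 5 (new)  [load 80/110]
  50 → locker 6 (new)  [load 50/110]
  70 → locker 7 (new)  [load 70/110]
  40 → locker 6  [load 90/110]
  40 → locker 7  [load 110/110]
7 storage lockers opened.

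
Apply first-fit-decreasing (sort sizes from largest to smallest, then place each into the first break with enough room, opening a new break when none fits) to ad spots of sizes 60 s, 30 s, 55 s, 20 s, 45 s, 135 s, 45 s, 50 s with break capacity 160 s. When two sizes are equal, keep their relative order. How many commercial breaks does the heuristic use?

3

Sorted descending: 135, 60, 55, 50, 45, 45, 30, 20.
  135 → break 1 (new)  [load 135/160]
  60 → break 2 (new)  [load 60/160]
  55 → break 2  [load 115/160]
  50 → break 3 (new)  [load 50/160]
  45 → break 2  [load 160/160]
  45 → break 3  [load 95/160]
  30 → break 3  [load 125/160]
  20 → break 1  [load 155/160]
3 commercial breaks opened.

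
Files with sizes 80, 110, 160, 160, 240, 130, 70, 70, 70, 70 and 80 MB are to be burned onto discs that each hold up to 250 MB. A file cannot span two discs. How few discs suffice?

Total = 240 + 160 + 160 + 130 + 110 + 80 + 80 + 70 + 70 + 70 + 70 = 1240 MB.
Lower bound: ⌈1240/250⌉ = 5 discs.
A packing using 6 discs:
  disc 1: 240 = 240
  disc 2: 160 + 80 = 240
  disc 3: 160 + 80 = 240
  disc 4: 130 + 110 = 240
  disc 5: 70 + 70 + 70 = 210
  disc 6: 70 = 70
No arrangement into 5 discs stays within capacity, so 6 is optimal.

6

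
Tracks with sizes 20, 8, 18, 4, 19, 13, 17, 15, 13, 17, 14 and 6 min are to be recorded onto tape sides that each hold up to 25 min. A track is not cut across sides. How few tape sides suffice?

Total = 20 + 19 + 18 + 17 + 17 + 15 + 14 + 13 + 13 + 8 + 6 + 4 = 164 min.
Lower bound: ⌈164/25⌉ = 7 tape sides.
Also, 9 tracks each exceed 25/2 min, and no two of those can share a side, so at least 9 tape sides are needed.
A packing using 9 tape sides:
  side 1: 20 + 4 = 24
  side 2: 19 + 6 = 25
  side 3: 18 = 18
  side 4: 17 + 8 = 25
  side 5: 17 = 17
  side 6: 15 = 15
  side 7: 14 = 14
  side 8: 13 = 13
  side 9: 13 = 13
This matches the lower bound, so 9 is optimal.

9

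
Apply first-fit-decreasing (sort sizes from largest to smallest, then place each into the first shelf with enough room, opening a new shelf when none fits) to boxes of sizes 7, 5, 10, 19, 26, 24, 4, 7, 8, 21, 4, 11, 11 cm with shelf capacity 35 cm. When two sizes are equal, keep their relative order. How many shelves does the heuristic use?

5

Sorted descending: 26, 24, 21, 19, 11, 11, 10, 8, 7, 7, 5, 4, 4.
  26 → shelf 1 (new)  [load 26/35]
  24 → shelf 2 (new)  [load 24/35]
  21 → shelf 3 (new)  [load 21/35]
  19 → shelf 4 (new)  [load 19/35]
  11 → shelf 2  [load 35/35]
  11 → shelf 3  [load 32/35]
  10 → shelf 4  [load 29/35]
  8 → shelf 1  [load 34/35]
  7 → shelf 5 (new)  [load 7/35]
  7 → shelf 5  [load 14/35]
  5 → shelf 4  [load 34/35]
  4 → shelf 5  [load 18/35]
  4 → shelf 5  [load 22/35]
5 shelves opened.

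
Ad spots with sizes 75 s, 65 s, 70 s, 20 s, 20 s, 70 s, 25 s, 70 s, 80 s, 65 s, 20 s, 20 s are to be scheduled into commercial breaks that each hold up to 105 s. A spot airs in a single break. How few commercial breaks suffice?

7

Total = 80 + 75 + 70 + 70 + 70 + 65 + 65 + 25 + 20 + 20 + 20 + 20 = 600 s.
Lower bound: ⌈600/105⌉ = 6 commercial breaks.
Also, 7 ad spots each exceed 105/2 s, and no two of those can share a break, so at least 7 commercial breaks are needed.
A packing using 7 commercial breaks:
  break 1: 80 + 25 = 105
  break 2: 75 + 20 = 95
  break 3: 70 + 20 = 90
  break 4: 70 + 20 = 90
  break 5: 70 + 20 = 90
  break 6: 65 = 65
  break 7: 65 = 65
This matches the lower bound, so 7 is optimal.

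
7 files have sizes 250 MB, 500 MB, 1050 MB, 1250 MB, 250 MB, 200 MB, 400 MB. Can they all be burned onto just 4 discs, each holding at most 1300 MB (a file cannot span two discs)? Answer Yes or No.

A valid assignment using 4 discs:
  disc 1: 1250 = 1250
  disc 2: 1050 + 250 = 1300
  disc 3: 500 + 400 + 250 = 1150
  disc 4: 200 = 200
Every load is within 1300 MB, so 4 discs suffice.

Yes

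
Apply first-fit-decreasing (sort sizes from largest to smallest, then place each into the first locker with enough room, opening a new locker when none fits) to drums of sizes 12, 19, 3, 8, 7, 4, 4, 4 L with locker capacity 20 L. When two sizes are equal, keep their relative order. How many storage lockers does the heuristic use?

Sorted descending: 19, 12, 8, 7, 4, 4, 4, 3.
  19 → locker 1 (new)  [load 19/20]
  12 → locker 2 (new)  [load 12/20]
  8 → locker 2  [load 20/20]
  7 → locker 3 (new)  [load 7/20]
  4 → locker 3  [load 11/20]
  4 → locker 3  [load 15/20]
  4 → locker 3  [load 19/20]
  3 → locker 4 (new)  [load 3/20]
4 storage lockers opened.

4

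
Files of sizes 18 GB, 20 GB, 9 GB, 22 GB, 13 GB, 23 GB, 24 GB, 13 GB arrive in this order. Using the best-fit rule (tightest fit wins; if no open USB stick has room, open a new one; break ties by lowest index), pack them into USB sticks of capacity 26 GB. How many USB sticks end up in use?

  18 → USB stick 1 (new)  [load 18/26]
  20 → USB stick 2 (new)  [load 20/26]
  9 → USB stick 3 (new)  [load 9/26]
  22 → USB stick 4 (new)  [load 22/26]
  13 → USB stick 3  [load 22/26]
  23 → USB stick 5 (new)  [load 23/26]
  24 → USB stick 6 (new)  [load 24/26]
  13 → USB stick 7 (new)  [load 13/26]
7 USB sticks opened.

7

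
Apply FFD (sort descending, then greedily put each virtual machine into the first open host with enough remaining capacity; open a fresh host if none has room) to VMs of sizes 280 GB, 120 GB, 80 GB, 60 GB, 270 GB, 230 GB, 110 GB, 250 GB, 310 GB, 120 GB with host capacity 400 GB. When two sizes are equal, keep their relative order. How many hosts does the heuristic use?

Sorted descending: 310, 280, 270, 250, 230, 120, 120, 110, 80, 60.
  310 → host 1 (new)  [load 310/400]
  280 → host 2 (new)  [load 280/400]
  270 → host 3 (new)  [load 270/400]
  250 → host 4 (new)  [load 250/400]
  230 → host 5 (new)  [load 230/400]
  120 → host 2  [load 400/400]
  120 → host 3  [load 390/400]
  110 → host 4  [load 360/400]
  80 → host 1  [load 390/400]
  60 → host 5  [load 290/400]
5 hosts opened.

5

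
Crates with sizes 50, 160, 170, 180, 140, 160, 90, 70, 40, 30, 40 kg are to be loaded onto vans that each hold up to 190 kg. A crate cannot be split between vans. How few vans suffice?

Total = 180 + 170 + 160 + 160 + 140 + 90 + 70 + 50 + 40 + 40 + 30 = 1130 kg.
Lower bound: ⌈1130/190⌉ = 6 vans.
A packing using 7 vans:
  van 1: 180 = 180
  van 2: 170 = 170
  van 3: 160 + 30 = 190
  van 4: 160 = 160
  van 5: 140 + 50 = 190
  van 6: 90 + 70 = 160
  van 7: 40 + 40 = 80
No arrangement into 6 vans stays within capacity, so 7 is optimal.

7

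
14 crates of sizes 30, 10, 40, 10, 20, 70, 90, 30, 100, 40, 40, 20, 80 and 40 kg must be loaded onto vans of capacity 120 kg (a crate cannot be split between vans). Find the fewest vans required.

Total = 100 + 90 + 80 + 70 + 40 + 40 + 40 + 40 + 30 + 30 + 20 + 20 + 10 + 10 = 620 kg.
Lower bound: ⌈620/120⌉ = 6 vans.
A packing using 6 vans:
  van 1: 100 + 20 = 120
  van 2: 90 + 30 = 120
  van 3: 80 + 40 = 120
  van 4: 70 + 40 + 10 = 120
  van 5: 40 + 40 + 30 + 10 = 120
  van 6: 20 = 20
This matches the lower bound, so 6 is optimal.

6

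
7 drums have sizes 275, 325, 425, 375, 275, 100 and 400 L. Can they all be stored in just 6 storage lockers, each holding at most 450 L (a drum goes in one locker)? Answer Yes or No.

Yes

A valid assignment using 6 storage lockers:
  locker 1: 425 = 425
  locker 2: 400 = 400
  locker 3: 375 = 375
  locker 4: 325 + 100 = 425
  locker 5: 275 = 275
  locker 6: 275 = 275
Every load is within 450 L, so 6 storage lockers suffice.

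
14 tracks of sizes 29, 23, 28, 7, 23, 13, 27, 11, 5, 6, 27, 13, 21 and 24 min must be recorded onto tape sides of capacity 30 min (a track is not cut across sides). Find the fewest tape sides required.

10

Total = 29 + 28 + 27 + 27 + 24 + 23 + 23 + 21 + 13 + 13 + 11 + 7 + 6 + 5 = 257 min.
Lower bound: ⌈257/30⌉ = 9 tape sides.
A packing using 10 tape sides:
  side 1: 29 = 29
  side 2: 28 = 28
  side 3: 27 = 27
  side 4: 27 = 27
  side 5: 24 + 6 = 30
  side 6: 23 + 7 = 30
  side 7: 23 + 5 = 28
  side 8: 21 = 21
  side 9: 13 + 13 = 26
  side 10: 11 = 11
No arrangement into 9 tape sides stays within capacity, so 10 is optimal.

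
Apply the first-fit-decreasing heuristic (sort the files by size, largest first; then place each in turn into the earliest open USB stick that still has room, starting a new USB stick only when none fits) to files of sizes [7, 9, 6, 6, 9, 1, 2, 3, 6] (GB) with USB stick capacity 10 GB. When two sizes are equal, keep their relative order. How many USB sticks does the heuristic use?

6

Sorted descending: 9, 9, 7, 6, 6, 6, 3, 2, 1.
  9 → USB stick 1 (new)  [load 9/10]
  9 → USB stick 2 (new)  [load 9/10]
  7 → USB stick 3 (new)  [load 7/10]
  6 → USB stick 4 (new)  [load 6/10]
  6 → USB stick 5 (new)  [load 6/10]
  6 → USB stick 6 (new)  [load 6/10]
  3 → USB stick 3  [load 10/10]
  2 → USB stick 4  [load 8/10]
  1 → USB stick 1  [load 10/10]
6 USB sticks opened.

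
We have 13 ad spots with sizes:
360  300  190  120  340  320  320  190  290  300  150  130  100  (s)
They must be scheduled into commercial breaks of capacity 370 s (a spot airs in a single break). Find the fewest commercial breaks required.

10

Total = 360 + 340 + 320 + 320 + 300 + 300 + 290 + 190 + 190 + 150 + 130 + 120 + 100 = 3110 s.
Lower bound: ⌈3110/370⌉ = 9 commercial breaks.
A packing using 10 commercial breaks:
  break 1: 360 = 360
  break 2: 340 = 340
  break 3: 320 = 320
  break 4: 320 = 320
  break 5: 300 = 300
  break 6: 300 = 300
  break 7: 290 = 290
  break 8: 190 + 150 = 340
  break 9: 190 + 130 = 320
  break 10: 120 + 100 = 220
No arrangement into 9 commercial breaks stays within capacity, so 10 is optimal.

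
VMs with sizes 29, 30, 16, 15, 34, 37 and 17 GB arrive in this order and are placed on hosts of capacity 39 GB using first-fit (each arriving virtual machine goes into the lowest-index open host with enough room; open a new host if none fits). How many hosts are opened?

  29 → host 1 (new)  [load 29/39]
  30 → host 2 (new)  [load 30/39]
  16 → host 3 (new)  [load 16/39]
  15 → host 3  [load 31/39]
  34 → host 4 (new)  [load 34/39]
  37 → host 5 (new)  [load 37/39]
  17 → host 6 (new)  [load 17/39]
6 hosts opened.

6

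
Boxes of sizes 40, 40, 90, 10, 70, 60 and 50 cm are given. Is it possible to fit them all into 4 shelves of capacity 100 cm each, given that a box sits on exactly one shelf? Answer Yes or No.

Yes

A valid assignment using 4 shelves:
  shelf 1: 90 + 10 = 100
  shelf 2: 70 = 70
  shelf 3: 60 + 40 = 100
  shelf 4: 50 + 40 = 90
Every load is within 100 cm, so 4 shelves suffice.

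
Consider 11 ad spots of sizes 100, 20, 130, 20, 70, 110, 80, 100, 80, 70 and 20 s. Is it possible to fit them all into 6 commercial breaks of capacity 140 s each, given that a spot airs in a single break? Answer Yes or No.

No

Total = 800 s; ⌈800/140⌉ = 6.
The bound of 6 does not rule out 6, but exhaustive search shows no assignment into 6 commercial breaks of capacity 140 s exists — the minimum is 7.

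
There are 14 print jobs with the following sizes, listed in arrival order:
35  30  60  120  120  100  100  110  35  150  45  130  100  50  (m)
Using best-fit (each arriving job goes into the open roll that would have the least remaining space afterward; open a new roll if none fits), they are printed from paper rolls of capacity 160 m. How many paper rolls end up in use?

9

  35 → roll 1 (new)  [load 35/160]
  30 → roll 1  [load 65/160]
  60 → roll 1  [load 125/160]
  120 → roll 2 (new)  [load 120/160]
  120 → roll 3 (new)  [load 120/160]
  100 → roll 4 (new)  [load 100/160]
  100 → roll 5 (new)  [load 100/160]
  110 → roll 6 (new)  [load 110/160]
  35 → roll 1  [load 160/160]
  150 → roll 7 (new)  [load 150/160]
  45 → roll 6  [load 155/160]
  130 → roll 8 (new)  [load 130/160]
  100 → roll 9 (new)  [load 100/160]
  50 → roll 4  [load 150/160]
9 paper rolls opened.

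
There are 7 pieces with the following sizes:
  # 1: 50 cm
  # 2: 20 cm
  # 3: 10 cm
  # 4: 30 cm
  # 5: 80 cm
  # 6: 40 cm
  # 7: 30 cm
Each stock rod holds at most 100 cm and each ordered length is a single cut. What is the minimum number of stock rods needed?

3

Total = 80 + 50 + 40 + 30 + 30 + 20 + 10 = 260 cm.
Lower bound: ⌈260/100⌉ = 3 stock rods.
A packing using 3 stock rods:
  stock rod 1: 80 + 20 = 100
  stock rod 2: 50 + 40 + 10 = 100
  stock rod 3: 30 + 30 = 60
This matches the lower bound, so 3 is optimal.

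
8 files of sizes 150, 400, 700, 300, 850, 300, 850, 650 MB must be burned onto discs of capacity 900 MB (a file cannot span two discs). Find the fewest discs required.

6

Total = 850 + 850 + 700 + 650 + 400 + 300 + 300 + 150 = 4200 MB.
Lower bound: ⌈4200/900⌉ = 5 discs.
A packing using 6 discs:
  disc 1: 850 = 850
  disc 2: 850 = 850
  disc 3: 700 + 150 = 850
  disc 4: 650 = 650
  disc 5: 400 + 300 = 700
  disc 6: 300 = 300
No arrangement into 5 discs stays within capacity, so 6 is optimal.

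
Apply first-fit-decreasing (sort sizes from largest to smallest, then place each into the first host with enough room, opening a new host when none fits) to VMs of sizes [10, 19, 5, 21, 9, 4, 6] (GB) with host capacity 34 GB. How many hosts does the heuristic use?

Sorted descending: 21, 19, 10, 9, 6, 5, 4.
  21 → host 1 (new)  [load 21/34]
  19 → host 2 (new)  [load 19/34]
  10 → host 1  [load 31/34]
  9 → host 2  [load 28/34]
  6 → host 2  [load 34/34]
  5 → host 3 (new)  [load 5/34]
  4 → host 3  [load 9/34]
3 hosts opened.

3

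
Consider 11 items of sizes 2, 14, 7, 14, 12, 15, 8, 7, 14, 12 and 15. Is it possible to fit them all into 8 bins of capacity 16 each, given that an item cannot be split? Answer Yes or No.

No

Total = 120; ⌈120/16⌉ = 8.
The bound of 8 does not rule out 8, but exhaustive search shows no assignment into 8 bins of capacity 16 exists — the minimum is 9.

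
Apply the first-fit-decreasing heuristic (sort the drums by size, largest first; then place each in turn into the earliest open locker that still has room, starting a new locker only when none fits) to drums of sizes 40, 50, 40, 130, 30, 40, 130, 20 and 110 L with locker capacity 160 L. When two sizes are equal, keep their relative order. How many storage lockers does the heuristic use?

Sorted descending: 130, 130, 110, 50, 40, 40, 40, 30, 20.
  130 → locker 1 (new)  [load 130/160]
  130 → locker 2 (new)  [load 130/160]
  110 → locker 3 (new)  [load 110/160]
  50 → locker 3  [load 160/160]
  40 → locker 4 (new)  [load 40/160]
  40 → locker 4  [load 80/160]
  40 → locker 4  [load 120/160]
  30 → locker 1  [load 160/160]
  20 → locker 2  [load 150/160]
4 storage lockers opened.

4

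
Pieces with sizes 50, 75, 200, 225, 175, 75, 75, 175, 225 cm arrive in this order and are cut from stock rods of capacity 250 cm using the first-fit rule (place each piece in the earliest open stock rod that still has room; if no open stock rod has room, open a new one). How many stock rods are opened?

  50 → stock rod 1 (new)  [load 50/250]
  75 → stock rod 1  [load 125/250]
  200 → stock rod 2 (new)  [load 200/250]
  225 → stock rod 3 (new)  [load 225/250]
  175 → stock rod 4 (new)  [load 175/250]
  75 → stock rod 1  [load 200/250]
  75 → stock rod 4  [load 250/250]
  175 → stock rod 5 (new)  [load 175/250]
  225 → stock rod 6 (new)  [load 225/250]
6 stock rods opened.

6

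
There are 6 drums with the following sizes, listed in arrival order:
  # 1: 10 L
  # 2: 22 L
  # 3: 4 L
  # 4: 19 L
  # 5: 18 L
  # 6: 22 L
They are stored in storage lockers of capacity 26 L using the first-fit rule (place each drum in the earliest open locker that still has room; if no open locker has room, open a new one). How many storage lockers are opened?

5

  10 → locker 1 (new)  [load 10/26]
  22 → locker 2 (new)  [load 22/26]
  4 → locker 1  [load 14/26]
  19 → locker 3 (new)  [load 19/26]
  18 → locker 4 (new)  [load 18/26]
  22 → locker 5 (new)  [load 22/26]
5 storage lockers opened.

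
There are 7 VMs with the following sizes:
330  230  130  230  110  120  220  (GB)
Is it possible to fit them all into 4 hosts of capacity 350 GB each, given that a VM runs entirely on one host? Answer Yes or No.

A valid assignment using 4 hosts:
  host 1: 330 = 330
  host 2: 230 + 120 = 350
  host 3: 230 + 110 = 340
  host 4: 220 + 130 = 350
Every load is within 350 GB, so 4 hosts suffice.

Yes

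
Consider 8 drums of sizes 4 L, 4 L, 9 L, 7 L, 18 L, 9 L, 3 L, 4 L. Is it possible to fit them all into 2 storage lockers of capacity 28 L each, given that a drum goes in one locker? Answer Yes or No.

Total = 58 L; ⌈58/28⌉ = 3.
At least 3 storage lockers are required, but only 2 are allowed.

No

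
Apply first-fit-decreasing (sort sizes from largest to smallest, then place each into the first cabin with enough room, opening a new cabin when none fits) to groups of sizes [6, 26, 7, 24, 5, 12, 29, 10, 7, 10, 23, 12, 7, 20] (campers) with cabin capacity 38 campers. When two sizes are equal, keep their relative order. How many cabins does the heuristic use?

6

Sorted descending: 29, 26, 24, 23, 20, 12, 12, 10, 10, 7, 7, 7, 6, 5.
  29 → cabin 1 (new)  [load 29/38]
  26 → cabin 2 (new)  [load 26/38]
  24 → cabin 3 (new)  [load 24/38]
  23 → cabin 4 (new)  [load 23/38]
  20 → cabin 5 (new)  [load 20/38]
  12 → cabin 2  [load 38/38]
  12 → cabin 3  [load 36/38]
  10 → cabin 4  [load 33/38]
  10 → cabin 5  [load 30/38]
  7 → cabin 1  [load 36/38]
  7 → cabin 5  [load 37/38]
  7 → cabin 6 (new)  [load 7/38]
  6 → cabin 6  [load 13/38]
  5 → cabin 4  [load 38/38]
6 cabins opened.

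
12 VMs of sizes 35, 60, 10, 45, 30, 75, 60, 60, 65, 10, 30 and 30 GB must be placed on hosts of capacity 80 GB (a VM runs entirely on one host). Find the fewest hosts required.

8

Total = 75 + 65 + 60 + 60 + 60 + 45 + 35 + 30 + 30 + 30 + 10 + 10 = 510 GB.
Lower bound: ⌈510/80⌉ = 7 hosts.
A packing using 8 hosts:
  host 1: 75 = 75
  host 2: 65 + 10 = 75
  host 3: 60 + 10 = 70
  host 4: 60 = 60
  host 5: 60 = 60
  host 6: 45 + 35 = 80
  host 7: 30 + 30 = 60
  host 8: 30 = 30
No arrangement into 7 hosts stays within capacity, so 8 is optimal.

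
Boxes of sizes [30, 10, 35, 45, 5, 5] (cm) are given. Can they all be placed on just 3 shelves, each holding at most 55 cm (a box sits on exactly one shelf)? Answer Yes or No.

Yes

A valid assignment using 3 shelves:
  shelf 1: 45 + 10 = 55
  shelf 2: 35 + 5 + 5 = 45
  shelf 3: 30 = 30
Every load is within 55 cm, so 3 shelves suffice.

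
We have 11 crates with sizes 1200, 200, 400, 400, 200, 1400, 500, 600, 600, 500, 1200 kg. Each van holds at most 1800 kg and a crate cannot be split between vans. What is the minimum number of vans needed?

4

Total = 1400 + 1200 + 1200 + 600 + 600 + 500 + 500 + 400 + 400 + 200 + 200 = 7200 kg.
Lower bound: ⌈7200/1800⌉ = 4 vans.
A packing using 4 vans:
  van 1: 1400 + 400 = 1800
  van 2: 1200 + 600 = 1800
  van 3: 1200 + 600 = 1800
  van 4: 500 + 500 + 400 + 200 + 200 = 1800
This matches the lower bound, so 4 is optimal.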